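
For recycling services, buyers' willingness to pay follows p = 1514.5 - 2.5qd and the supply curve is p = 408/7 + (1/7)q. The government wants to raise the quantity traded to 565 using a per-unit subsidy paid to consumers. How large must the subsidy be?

At q = 565, from the demand curve buyers pay pb = 1514.5 − 2.5·565 = 102; from the supply curve sellers need ps = 408/7 + (1/7)·565 = 139.
The subsidy must fill the gap: s = ps − pb = 139 − 102 = 37.

Required subsidy s = 37 per unit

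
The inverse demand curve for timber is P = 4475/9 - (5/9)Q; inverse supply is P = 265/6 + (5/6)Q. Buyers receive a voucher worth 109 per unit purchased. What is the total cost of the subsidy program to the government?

Government cost = 44110.12

Pre-subsidy: 4475/9 - (5/9)Q = 265/6 + (5/6)Q gives Q* = 326.2 and P* = 316.
With the rebate, buyers effectively pay Pb = Ps − 109, where Ps is the price sellers receive.
On the curves, Pb = 4475/9 - (5/9)Q and Ps = 265/6 + (5/6)Q; the wedge Ps − Pb = 109 gives 265/6 + (5/6)Q − (4475/9 - (5/9)Q) = 109, so Q' = 404.68.
Then Pb = 4475/9 − (5/9)·404.68 = 272.4 and Ps = 265/6 + (5/6)·404.68 = 381.4.
Government outlay = subsidy × quantity = 109 × 404.68 = 44110.12.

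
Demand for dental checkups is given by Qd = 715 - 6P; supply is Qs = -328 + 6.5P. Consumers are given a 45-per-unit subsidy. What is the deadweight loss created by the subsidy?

Pre-subsidy: 715 - 6P = -328 + 6.5P gives P* = 83.44, Q* = 214.36.
With the rebate, buyers effectively pay Pb = Ps − 45, where Ps is the price sellers receive.
Demand in terms of Ps becomes Qd = 715 − 6(Ps − 45) = 985 - 6Ps. Setting this equal to supply: 985 - 6Ps = -328 + 6.5Ps, so Ps = 105.04.
Buyers pay Pb = 105.04 − 45 = 60.04; Q' = -328 + 6.5·105.04 = 354.76.
The subsidy expands output by 354.76 − 214.36 = 140.4 past the efficient level; on those units the gap between marginal cost and willingness to pay runs from 0 up to 45.
DWL = ½ × 45 × 140.4 = 3159.

Deadweight loss = 3159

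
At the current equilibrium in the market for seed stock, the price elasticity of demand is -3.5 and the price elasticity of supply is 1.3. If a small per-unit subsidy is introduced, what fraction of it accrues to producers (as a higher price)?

Producer share = 35/48

For a small subsidy around the equilibrium, the benefit split depends on the relative slopes, which at a point are proportional to the elasticities.
Buyer share = εs/(εs + |εd|) = 1.3/(1.3 + 3.5) = 13/48; seller share = |εd|/(εs + |εd|) = 35/48.
So producers capture 35/48 of the subsidy.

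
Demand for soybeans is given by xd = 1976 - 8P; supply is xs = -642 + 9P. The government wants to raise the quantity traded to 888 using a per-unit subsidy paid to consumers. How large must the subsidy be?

At x = 888, invert demand for the buyer price: Pb = (1976 − 888)/8 = 136; invert supply for the seller price: Ps = (888 − (-642))/9 = 170.
The subsidy must fill the gap: s = Ps − Pb = 170 − 136 = 34.

Required subsidy s = 34 per unit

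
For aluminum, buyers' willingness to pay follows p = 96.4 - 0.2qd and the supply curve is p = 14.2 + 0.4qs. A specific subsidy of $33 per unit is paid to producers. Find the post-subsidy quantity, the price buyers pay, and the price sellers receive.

Pre-subsidy: 96.4 - 0.2q = 14.2 + 0.4q gives q* = 137 and p* = 69.
With the subsidy, sellers receive ps = pb + 33 for each unit, where pb is the price buyers pay.
On the curves, pb = 96.4 - 0.2q and ps = 14.2 + 0.4q; the wedge ps − pb = 33 gives 14.2 + 0.4q − (96.4 - 0.2q) = 33, so q' = 192.
Then pb = 96.4 − 0.2·192 = 58 and ps = 14.2 + 0.4·192 = 91.

q' = 192; buyers pay $58; sellers receive $91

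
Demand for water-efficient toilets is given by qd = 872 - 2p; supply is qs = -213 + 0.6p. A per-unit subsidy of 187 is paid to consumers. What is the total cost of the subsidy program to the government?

Government cost = 300696/13

Pre-subsidy: 872 - 2p = -213 + 0.6p gives p* = 5425/13, q* = 486/13.
With the rebate, buyers effectively pay pb = ps − 187, where ps is the price sellers receive.
Demand in terms of ps becomes qd = 872 − 2(ps − 187) = 1246 - 2ps. Setting this equal to supply: 1246 - 2ps = -213 + 0.6ps, so ps = 7295/13.
Buyers pay pb = 7295/13 − 187 = 4864/13; q' = -213 + 0.6·(7295/13) = 1608/13.
Government outlay = subsidy × quantity = 187 × 1608/13 = 300696/13.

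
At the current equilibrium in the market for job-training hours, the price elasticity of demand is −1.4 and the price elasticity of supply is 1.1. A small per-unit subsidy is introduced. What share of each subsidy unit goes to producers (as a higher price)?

For a small subsidy around the equilibrium, the benefit split depends on the relative slopes, which at a point are proportional to the elasticities.
Buyer share = εs/(εs + |εd|) = 1.1/(1.1 + 1.4) = 0.44; seller share = |εd|/(εs + |εd|) = 0.56.
So producers capture 0.56 of the subsidy.

Producer share = 0.56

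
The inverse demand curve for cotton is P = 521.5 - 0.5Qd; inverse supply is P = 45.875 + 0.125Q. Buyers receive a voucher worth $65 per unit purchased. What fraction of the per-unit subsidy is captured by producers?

Producer share = 0.2

Pre-subsidy: 521.5 - 0.5Q = 45.875 + 0.125Q gives Q* = 761 and P* = 141.
With the rebate, buyers effectively pay Pb = Ps − 65, where Ps is the price sellers receive.
On the curves, Pb = 521.5 - 0.5Q and Ps = 45.875 + 0.125Q; the wedge Ps − Pb = 65 gives 45.875 + 0.125Q − (521.5 - 0.5Q) = 65, so Q' = 865.
Then Pb = 521.5 − 0.5·865 = 89 and Ps = 45.875 + 0.125·865 = 154.
Buyers' price falls by P* − Pb = 141 − 89 = 52; sellers' price rises by Ps − P* = 154 − 141 = 13.
So producers capture 13/65 = 0.2 of each unit of subsidy.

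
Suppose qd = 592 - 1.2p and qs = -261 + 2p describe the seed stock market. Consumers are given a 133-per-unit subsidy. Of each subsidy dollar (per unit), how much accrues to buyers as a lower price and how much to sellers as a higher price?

Buyers gain 83.125 per unit; sellers gain 49.875 per unit

Pre-subsidy: 592 - 1.2p = -261 + 2p gives p* = 266.5625, q* = 272.125.
With the rebate, buyers effectively pay pb = ps − 133, where ps is the price sellers receive.
Demand in terms of ps becomes qd = 592 − 1.2(ps − 133) = 751.6 - 1.2ps. Setting this equal to supply: 751.6 - 1.2ps = -261 + 2ps, so ps = 316.4375.
Buyers pay pb = 316.4375 − 133 = 183.4375; q' = -261 + 2·316.4375 = 371.875.
Buyers' price falls by p* − pb = 266.5625 − 183.4375 = 83.125; sellers' price rises by ps − p* = 316.4375 − 266.5625 = 49.875.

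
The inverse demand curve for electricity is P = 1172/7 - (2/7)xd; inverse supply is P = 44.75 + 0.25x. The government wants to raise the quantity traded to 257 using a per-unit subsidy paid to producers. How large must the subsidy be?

Required subsidy s = 15 per unit

At x = 257, from the demand curve buyers pay Pb = 1172/7 − (2/7)·257 = 94; from the supply curve sellers need Ps = 44.75 + 0.25·257 = 109.
The subsidy must fill the gap: s = Ps − Pb = 109 − 94 = 15.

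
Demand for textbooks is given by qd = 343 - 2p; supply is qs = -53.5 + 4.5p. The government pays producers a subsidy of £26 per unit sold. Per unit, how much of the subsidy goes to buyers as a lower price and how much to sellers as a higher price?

Buyers gain £18 per unit; sellers gain £8 per unit

Pre-subsidy: 343 - 2p = -53.5 + 4.5p gives p* = 61, q* = 221.
With the subsidy, sellers receive ps = pb + 26 for each unit, where pb is the price buyers pay.
Supply in terms of pb becomes qs = -53.5 + 4.5(pb + 26) = 63.5 + 4.5pb. Setting this equal to demand: 343 - 2pb = 63.5 + 4.5pb, so pb = 43.
Sellers receive ps = 43 + 26 = 69; q' = 343 − 2·43 = 257.
Buyers' price falls by p* − pb = 61 − 43 = 18; sellers' price rises by ps − p* = 69 − 61 = 8.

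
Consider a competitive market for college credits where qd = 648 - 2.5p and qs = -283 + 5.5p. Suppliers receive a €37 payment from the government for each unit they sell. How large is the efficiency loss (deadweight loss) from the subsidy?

Deadweight loss = €1176.484375

Pre-subsidy: 648 - 2.5p = -283 + 5.5p gives p* = 116.375, q* = 357.0625.
With the subsidy, sellers receive ps = pb + 37 for each unit, where pb is the price buyers pay.
Supply in terms of pb becomes qs = -283 + 5.5(pb + 37) = -79.5 + 5.5pb. Setting this equal to demand: 648 - 2.5pb = -79.5 + 5.5pb, so pb = 90.9375.
Sellers receive ps = 90.9375 + 37 = 127.9375; q' = 648 − 2.5·90.9375 = 420.65625.
The subsidy expands output by 420.65625 − 357.0625 = 63.59375 past the efficient level; on those units the gap between marginal cost and willingness to pay runs from 0 up to 37.
DWL = ½ × 37 × 63.59375 = 1176.484375.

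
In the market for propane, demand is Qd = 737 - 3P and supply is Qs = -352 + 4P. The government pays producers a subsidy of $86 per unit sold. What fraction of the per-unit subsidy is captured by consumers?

Pre-subsidy: 737 - 3P = -352 + 4P gives P* = 1089/7, Q* = 1892/7.
With the subsidy, sellers receive Ps = Pb + 86 for each unit, where Pb is the price buyers pay.
Supply in terms of Pb becomes Qs = -352 + 4(Pb + 86) = -8 + 4Pb. Setting this equal to demand: 737 - 3Pb = -8 + 4Pb, so Pb = 745/7.
Sellers receive Ps = 745/7 + 86 = 1347/7; Q' = 737 − 3·(745/7) = 2924/7.
Buyers' price falls by P* − Pb = 1089/7 − 745/7 = 344/7; sellers' price rises by Ps − P* = 1347/7 − 1089/7 = 258/7.
So consumers capture (344/7)/86 = 4/7 of each unit of subsidy.

Consumer share = 4/7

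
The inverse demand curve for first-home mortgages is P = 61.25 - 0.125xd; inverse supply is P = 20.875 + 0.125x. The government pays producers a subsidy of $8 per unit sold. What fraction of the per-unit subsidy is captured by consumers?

Pre-subsidy: 61.25 - 0.125x = 20.875 + 0.125x gives x* = 161.5 and P* = 41.0625.
With the subsidy, sellers receive Ps = Pb + 8 for each unit, where Pb is the price buyers pay.
On the curves, Pb = 61.25 - 0.125x and Ps = 20.875 + 0.125x; the wedge Ps − Pb = 8 gives 20.875 + 0.125x − (61.25 - 0.125x) = 8, so x' = 193.5.
Then Pb = 61.25 − 0.125·193.5 = 37.0625 and Ps = 20.875 + 0.125·193.5 = 45.0625.
Buyers' price falls by P* − Pb = 41.0625 − 37.0625 = 4; sellers' price rises by Ps − P* = 45.0625 − 41.0625 = 4.
So consumers capture 4/8 = 0.5 of each unit of subsidy.

Consumer share = 0.5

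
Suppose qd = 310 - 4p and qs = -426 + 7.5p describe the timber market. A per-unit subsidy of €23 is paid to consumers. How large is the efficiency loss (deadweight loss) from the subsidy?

Pre-subsidy: 310 - 4p = -426 + 7.5p gives p* = 64, q* = 54.
With the rebate, buyers effectively pay pb = ps − 23, where ps is the price sellers receive.
Demand in terms of ps becomes qd = 310 − 4(ps − 23) = 402 - 4ps. Setting this equal to supply: 402 - 4ps = -426 + 7.5ps, so ps = 72.
Buyers pay pb = 72 − 23 = 49; q' = -426 + 7.5·72 = 114.
The subsidy expands output by 114 − 54 = 60 past the efficient level; on those units the gap between marginal cost and willingness to pay runs from 0 up to 23.
DWL = ½ × 23 × 60 = 690.

Deadweight loss = €690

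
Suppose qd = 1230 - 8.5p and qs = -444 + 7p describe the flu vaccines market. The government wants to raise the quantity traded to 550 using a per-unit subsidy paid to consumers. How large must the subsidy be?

Required subsidy s = 62 per unit

At q = 550, invert demand for the buyer price: pb = (1230 − 550)/8.5 = 80; invert supply for the seller price: ps = (550 − (-444))/7 = 142.
The subsidy must fill the gap: s = ps − pb = 142 − 80 = 62.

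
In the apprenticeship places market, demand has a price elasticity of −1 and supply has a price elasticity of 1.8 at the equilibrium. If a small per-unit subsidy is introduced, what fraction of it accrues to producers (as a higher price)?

Producer share = 5/14

For a small subsidy around the equilibrium, the benefit split depends on the relative slopes, which at a point are proportional to the elasticities.
Buyer share = εs/(εs + |εd|) = 1.8/(1.8 + 1) = 9/14; seller share = |εd|/(εs + |εd|) = 5/14.
So producers capture 5/14 of the subsidy.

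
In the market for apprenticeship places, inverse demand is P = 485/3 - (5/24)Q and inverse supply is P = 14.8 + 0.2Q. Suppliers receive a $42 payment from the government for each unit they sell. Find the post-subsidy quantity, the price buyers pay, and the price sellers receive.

Pre-subsidy: 485/3 - (5/24)Q = 14.8 + 0.2Q gives Q* = 17624/49 and P* = 4250/49.
With the subsidy, sellers receive Ps = Pb + 42 for each unit, where Pb is the price buyers pay.
On the curves, Pb = 485/3 - (5/24)Q and Ps = 14.8 + 0.2Q; the wedge Ps − Pb = 42 gives 14.8 + 0.2Q − (485/3 - (5/24)Q) = 42, so Q' = 22664/49.
Then Pb = 485/3 − (5/24)·(22664/49) = 3200/49 and Ps = 14.8 + 0.2·(22664/49) = 5258/49.

Q' = 22664/49; buyers pay 3200/49; sellers receive 5258/49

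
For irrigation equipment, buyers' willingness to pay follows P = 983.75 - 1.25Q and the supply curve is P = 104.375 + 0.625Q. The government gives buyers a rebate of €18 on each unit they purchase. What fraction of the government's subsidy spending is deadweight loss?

DWL / government spending = 24/2393

Pre-subsidy: 983.75 - 1.25Q = 104.375 + 0.625Q gives Q* = 469 and P* = 397.5.
With the rebate, buyers effectively pay Pb = Ps − 18, where Ps is the price sellers receive.
On the curves, Pb = 983.75 - 1.25Q and Ps = 104.375 + 0.625Q; the wedge Ps − Pb = 18 gives 104.375 + 0.625Q − (983.75 - 1.25Q) = 18, so Q' = 478.6.
Then Pb = 983.75 − 1.25·478.6 = 385.5 and Ps = 104.375 + 0.625·478.6 = 403.5.
ΔCS = ½(469 + 478.6)(397.5 − 385.5) = 5685.6; ΔPS = ½(469 + 478.6)(403.5 − 397.5) = 2842.8.
Government spending = 18 × 478.6 = 8614.8.
DWL = ½ × 18 × (478.6 − 469) = 86.4; fraction = 86.4 / 8614.8 = 24/2393.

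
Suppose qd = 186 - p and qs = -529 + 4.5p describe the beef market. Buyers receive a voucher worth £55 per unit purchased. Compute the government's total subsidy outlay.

Government cost = £5555

Pre-subsidy: 186 - p = -529 + 4.5p gives p* = 130, q* = 56.
With the rebate, buyers effectively pay pb = ps − 55, where ps is the price sellers receive.
Demand in terms of ps becomes qd = 186 − 1(ps − 55) = 241 - ps. Setting this equal to supply: 241 - ps = -529 + 4.5ps, so ps = 140.
Buyers pay pb = 140 − 55 = 85; q' = -529 + 4.5·140 = 101.
Government outlay = subsidy × quantity = 55 × 101 = 5555.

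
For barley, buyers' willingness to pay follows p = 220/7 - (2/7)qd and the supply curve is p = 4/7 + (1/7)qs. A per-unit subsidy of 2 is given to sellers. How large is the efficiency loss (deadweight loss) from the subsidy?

Pre-subsidy: 220/7 - (2/7)q = 4/7 + (1/7)q gives q* = 72 and p* = 76/7.
With the subsidy, sellers receive ps = pb + 2 for each unit, where pb is the price buyers pay.
On the curves, pb = 220/7 - (2/7)q and ps = 4/7 + (1/7)q; the wedge ps − pb = 2 gives 4/7 + (1/7)q − (220/7 - (2/7)q) = 2, so q' = 230/3.
Then pb = 220/7 − (2/7)·(230/3) = 200/21 and ps = 4/7 + (1/7)·(230/3) = 242/21.
The subsidy expands output by 230/3 − 72 = 14/3 past the efficient level; on those units the gap between marginal cost and willingness to pay runs from 0 up to 2.
DWL = ½ × 2 × 14/3 = 14/3.

Deadweight loss = 14/3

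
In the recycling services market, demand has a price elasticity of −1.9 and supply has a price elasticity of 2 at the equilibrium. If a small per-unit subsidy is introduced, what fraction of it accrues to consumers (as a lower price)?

Consumer share = 20/39

For a small subsidy around the equilibrium, the benefit split depends on the relative slopes, which at a point are proportional to the elasticities.
Buyer share = εs/(εs + |εd|) = 2/(2 + 1.9) = 20/39; seller share = |εd|/(εs + |εd|) = 19/39.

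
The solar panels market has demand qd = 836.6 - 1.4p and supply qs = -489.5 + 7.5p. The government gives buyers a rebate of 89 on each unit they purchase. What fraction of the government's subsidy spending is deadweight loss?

Pre-subsidy: 836.6 - 1.4p = -489.5 + 7.5p gives p* = 149, q* = 628.
With the rebate, buyers effectively pay pb = ps − 89, where ps is the price sellers receive.
Demand in terms of ps becomes qd = 836.6 − 1.4(ps − 89) = 961.2 - 1.4ps. Setting this equal to supply: 961.2 - 1.4ps = -489.5 + 7.5ps, so ps = 163.
Buyers pay pb = 163 − 89 = 74; q' = -489.5 + 7.5·163 = 733.
ΔCS = ½(628 + 733)(149 − 74) = 51037.5; ΔPS = ½(628 + 733)(163 − 149) = 9527.
Government spending = 89 × 733 = 65237.
DWL = ½ × 89 × (733 − 628) = 4672.5; fraction = 4672.5 / 65237 = 105/1466.

DWL / government spending = 105/1466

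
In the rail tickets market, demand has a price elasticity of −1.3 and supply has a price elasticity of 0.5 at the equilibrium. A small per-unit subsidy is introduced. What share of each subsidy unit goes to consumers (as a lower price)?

For a small subsidy around the equilibrium, the benefit split depends on the relative slopes, which at a point are proportional to the elasticities.
Buyer share = εs/(εs + |εd|) = 0.5/(0.5 + 1.3) = 5/18; seller share = |εd|/(εs + |εd|) = 13/18.

Consumer share = 5/18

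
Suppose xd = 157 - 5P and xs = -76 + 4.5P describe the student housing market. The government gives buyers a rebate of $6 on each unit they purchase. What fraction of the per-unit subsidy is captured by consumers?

Pre-subsidy: 157 - 5P = -76 + 4.5P gives P* = 466/19, x* = 653/19.
With the rebate, buyers effectively pay Pb = Ps − 6, where Ps is the price sellers receive.
Demand in terms of Ps becomes xd = 157 − 5(Ps − 6) = 187 - 5Ps. Setting this equal to supply: 187 - 5Ps = -76 + 4.5Ps, so Ps = 526/19.
Buyers pay Pb = 526/19 − 6 = 412/19; x' = -76 + 4.5·(526/19) = 923/19.
Buyers' price falls by P* − Pb = 466/19 − 412/19 = 54/19; sellers' price rises by Ps − P* = 526/19 − 466/19 = 60/19.
So consumers capture (54/19)/6 = 9/19 of each unit of subsidy.

Consumer share = 9/19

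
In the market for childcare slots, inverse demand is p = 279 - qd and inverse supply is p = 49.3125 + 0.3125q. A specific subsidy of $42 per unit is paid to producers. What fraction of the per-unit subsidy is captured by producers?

Pre-subsidy: 279 - q = 49.3125 + 0.3125q gives q* = 175 and p* = 104.
With the subsidy, sellers receive ps = pb + 42 for each unit, where pb is the price buyers pay.
On the curves, pb = 279 - q and ps = 49.3125 + 0.3125q; the wedge ps − pb = 42 gives 49.3125 + 0.3125q − (279 - q) = 42, so q' = 207.
Then pb = 279 − 1·207 = 72 and ps = 49.3125 + 0.3125·207 = 114.
Buyers' price falls by p* − pb = 104 − 72 = 32; sellers' price rises by ps − p* = 114 − 104 = 10.
So producers capture 10/42 = 5/21 of each unit of subsidy.

Producer share = 5/21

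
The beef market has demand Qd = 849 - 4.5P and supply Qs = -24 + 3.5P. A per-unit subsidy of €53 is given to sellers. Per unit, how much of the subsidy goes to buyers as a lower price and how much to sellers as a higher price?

Pre-subsidy: 849 - 4.5P = -24 + 3.5P gives P* = 109.125, Q* = 357.9375.
With the subsidy, sellers receive Ps = Pb + 53 for each unit, where Pb is the price buyers pay.
Supply in terms of Pb becomes Qs = -24 + 3.5(Pb + 53) = 161.5 + 3.5Pb. Setting this equal to demand: 849 - 4.5Pb = 161.5 + 3.5Pb, so Pb = 85.9375.
Sellers receive Ps = 85.9375 + 53 = 138.9375; Q' = 849 − 4.5·85.9375 = 462.28125.
Buyers' price falls by P* − Pb = 109.125 − 85.9375 = 23.1875; sellers' price rises by Ps − P* = 138.9375 − 109.125 = 29.8125.

Buyers gain €23.1875 per unit; sellers gain €29.8125 per unit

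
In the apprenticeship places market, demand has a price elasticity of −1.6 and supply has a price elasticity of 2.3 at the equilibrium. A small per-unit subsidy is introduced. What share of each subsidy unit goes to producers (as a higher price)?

Producer share = 16/39

For a small subsidy around the equilibrium, the benefit split depends on the relative slopes, which at a point are proportional to the elasticities.
Buyer share = εs/(εs + |εd|) = 2.3/(2.3 + 1.6) = 23/39; seller share = |εd|/(εs + |εd|) = 16/39.
So producers capture 16/39 of the subsidy.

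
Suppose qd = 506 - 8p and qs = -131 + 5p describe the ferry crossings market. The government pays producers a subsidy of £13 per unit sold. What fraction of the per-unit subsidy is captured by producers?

Pre-subsidy: 506 - 8p = -131 + 5p gives p* = 49, q* = 114.
With the subsidy, sellers receive ps = pb + 13 for each unit, where pb is the price buyers pay.
Supply in terms of pb becomes qs = -131 + 5(pb + 13) = -66 + 5pb. Setting this equal to demand: 506 - 8pb = -66 + 5pb, so pb = 44.
Sellers receive ps = 44 + 13 = 57; q' = 506 − 8·44 = 154.
Buyers' price falls by p* − pb = 49 − 44 = 5; sellers' price rises by ps − p* = 57 − 49 = 8.
So producers capture 8/13 = 8/13 of each unit of subsidy.

Producer share = 8/13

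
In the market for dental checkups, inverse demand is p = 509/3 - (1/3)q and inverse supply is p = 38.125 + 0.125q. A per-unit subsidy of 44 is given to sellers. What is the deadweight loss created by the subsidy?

Pre-subsidy: 509/3 - (1/3)q = 38.125 + 0.125q gives q* = 287 and p* = 74.
With the subsidy, sellers receive ps = pb + 44 for each unit, where pb is the price buyers pay.
On the curves, pb = 509/3 - (1/3)q and ps = 38.125 + 0.125q; the wedge ps − pb = 44 gives 38.125 + 0.125q − (509/3 - (1/3)q) = 44, so q' = 383.
Then pb = 509/3 − (1/3)·383 = 42 and ps = 38.125 + 0.125·383 = 86.
The subsidy expands output by 383 − 287 = 96 past the efficient level; on those units the gap between marginal cost and willingness to pay runs from 0 up to 44.
DWL = ½ × 44 × 96 = 2112.

Deadweight loss = 2112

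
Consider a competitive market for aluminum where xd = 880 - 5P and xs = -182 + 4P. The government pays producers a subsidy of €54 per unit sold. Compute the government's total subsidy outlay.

Government cost = €22140

Pre-subsidy: 880 - 5P = -182 + 4P gives P* = 118, x* = 290.
With the subsidy, sellers receive Ps = Pb + 54 for each unit, where Pb is the price buyers pay.
Supply in terms of Pb becomes xs = -182 + 4(Pb + 54) = 34 + 4Pb. Setting this equal to demand: 880 - 5Pb = 34 + 4Pb, so Pb = 94.
Sellers receive Ps = 94 + 54 = 148; x' = 880 − 5·94 = 410.
Government outlay = subsidy × quantity = 54 × 410 = 22140.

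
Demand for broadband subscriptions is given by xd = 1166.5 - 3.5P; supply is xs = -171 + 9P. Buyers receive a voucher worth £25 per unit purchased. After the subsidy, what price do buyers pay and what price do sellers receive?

Buyers pay £89; sellers receive £114

Pre-subsidy: 1166.5 - 3.5P = -171 + 9P gives P* = 107, x* = 792.
With the rebate, buyers effectively pay Pb = Ps − 25, where Ps is the price sellers receive.
Demand in terms of Ps becomes xd = 1166.5 − 3.5(Ps − 25) = 1254 - 3.5Ps. Setting this equal to supply: 1254 - 3.5Ps = -171 + 9Ps, so Ps = 114.
Buyers pay Pb = 114 − 25 = 89; x' = -171 + 9·114 = 855.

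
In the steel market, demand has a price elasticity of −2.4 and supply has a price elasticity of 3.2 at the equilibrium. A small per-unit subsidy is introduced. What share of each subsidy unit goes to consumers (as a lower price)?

For a small subsidy around the equilibrium, the benefit split depends on the relative slopes, which at a point are proportional to the elasticities.
Buyer share = εs/(εs + |εd|) = 3.2/(3.2 + 2.4) = 4/7; seller share = |εd|/(εs + |εd|) = 3/7.

Consumer share = 4/7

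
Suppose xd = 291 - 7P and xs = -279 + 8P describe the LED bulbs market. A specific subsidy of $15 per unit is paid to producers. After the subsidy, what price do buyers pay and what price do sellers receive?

Pre-subsidy: 291 - 7P = -279 + 8P gives P* = 38, x* = 25.
With the subsidy, sellers receive Ps = Pb + 15 for each unit, where Pb is the price buyers pay.
Supply in terms of Pb becomes xs = -279 + 8(Pb + 15) = -159 + 8Pb. Setting this equal to demand: 291 - 7Pb = -159 + 8Pb, so Pb = 30.
Sellers receive Ps = 30 + 15 = 45; x' = 291 − 7·30 = 81.

Buyers pay $30; sellers receive $45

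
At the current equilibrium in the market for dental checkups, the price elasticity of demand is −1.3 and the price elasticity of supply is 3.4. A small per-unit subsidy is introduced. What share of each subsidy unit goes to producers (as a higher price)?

Producer share = 13/47

For a small subsidy around the equilibrium, the benefit split depends on the relative slopes, which at a point are proportional to the elasticities.
Buyer share = εs/(εs + |εd|) = 3.4/(3.4 + 1.3) = 34/47; seller share = |εd|/(εs + |εd|) = 13/47.
So producers capture 13/47 of the subsidy.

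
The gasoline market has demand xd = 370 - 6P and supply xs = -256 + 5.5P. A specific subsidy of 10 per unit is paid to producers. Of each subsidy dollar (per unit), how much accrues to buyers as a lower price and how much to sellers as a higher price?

Buyers gain 110/23 per unit; sellers gain 120/23 per unit

Pre-subsidy: 370 - 6P = -256 + 5.5P gives P* = 1252/23, x* = 998/23.
With the subsidy, sellers receive Ps = Pb + 10 for each unit, where Pb is the price buyers pay.
Supply in terms of Pb becomes xs = -256 + 5.5(Pb + 10) = -201 + 5.5Pb. Setting this equal to demand: 370 - 6Pb = -201 + 5.5Pb, so Pb = 1142/23.
Sellers receive Ps = 1142/23 + 10 = 1372/23; x' = 370 − 6·(1142/23) = 1658/23.
Buyers' price falls by P* − Pb = 1252/23 − 1142/23 = 110/23; sellers' price rises by Ps − P* = 1372/23 − 1252/23 = 120/23.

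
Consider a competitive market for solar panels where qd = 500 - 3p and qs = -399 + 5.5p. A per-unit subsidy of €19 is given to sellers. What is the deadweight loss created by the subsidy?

Deadweight loss = 11913/34

Pre-subsidy: 500 - 3p = -399 + 5.5p gives p* = 1798/17, q* = 3106/17.
With the subsidy, sellers receive ps = pb + 19 for each unit, where pb is the price buyers pay.
Supply in terms of pb becomes qs = -399 + 5.5(pb + 19) = -294.5 + 5.5pb. Setting this equal to demand: 500 - 3pb = -294.5 + 5.5pb, so pb = 1589/17.
Sellers receive ps = 1589/17 + 19 = 1912/17; q' = 500 − 3·(1589/17) = 3733/17.
The subsidy expands output by 3733/17 − 3106/17 = 627/17 past the efficient level; on those units the gap between marginal cost and willingness to pay runs from 0 up to 19.
DWL = ½ × 19 × 627/17 = 11913/34.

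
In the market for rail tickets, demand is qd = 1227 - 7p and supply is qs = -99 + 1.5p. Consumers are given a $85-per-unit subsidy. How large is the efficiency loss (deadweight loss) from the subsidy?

Pre-subsidy: 1227 - 7p = -99 + 1.5p gives p* = 156, q* = 135.
With the rebate, buyers effectively pay pb = ps − 85, where ps is the price sellers receive.
Demand in terms of ps becomes qd = 1227 − 7(ps − 85) = 1822 - 7ps. Setting this equal to supply: 1822 - 7ps = -99 + 1.5ps, so ps = 226.
Buyers pay pb = 226 − 85 = 141; q' = -99 + 1.5·226 = 240.
The subsidy expands output by 240 − 135 = 105 past the efficient level; on those units the gap between marginal cost and willingness to pay runs from 0 up to 85.
DWL = ½ × 85 × 105 = 4462.5.

Deadweight loss = $4462.5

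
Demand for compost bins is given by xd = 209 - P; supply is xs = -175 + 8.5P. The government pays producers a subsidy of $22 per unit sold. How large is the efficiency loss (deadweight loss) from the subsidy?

Deadweight loss = 4114/19

Pre-subsidy: 209 - P = -175 + 8.5P gives P* = 768/19, x* = 3203/19.
With the subsidy, sellers receive Ps = Pb + 22 for each unit, where Pb is the price buyers pay.
Supply in terms of Pb becomes xs = -175 + 8.5(Pb + 22) = 12 + 8.5Pb. Setting this equal to demand: 209 - Pb = 12 + 8.5Pb, so Pb = 394/19.
Sellers receive Ps = 394/19 + 22 = 812/19; x' = 209 − 1·(394/19) = 3577/19.
The subsidy expands output by 3577/19 − 3203/19 = 374/19 past the efficient level; on those units the gap between marginal cost and willingness to pay runs from 0 up to 22.
DWL = ½ × 22 × 374/19 = 4114/19.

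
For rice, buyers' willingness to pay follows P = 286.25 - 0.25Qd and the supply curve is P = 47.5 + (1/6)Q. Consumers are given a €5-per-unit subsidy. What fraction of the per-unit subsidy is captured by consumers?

Consumer share = 0.6

Pre-subsidy: 286.25 - 0.25Q = 47.5 + (1/6)Q gives Q* = 573 and P* = 143.
With the rebate, buyers effectively pay Pb = Ps − 5, where Ps is the price sellers receive.
On the curves, Pb = 286.25 - 0.25Q and Ps = 47.5 + (1/6)Q; the wedge Ps − Pb = 5 gives 47.5 + (1/6)Q − (286.25 - 0.25Q) = 5, so Q' = 585.
Then Pb = 286.25 − 0.25·585 = 140 and Ps = 47.5 + (1/6)·585 = 145.
Buyers' price falls by P* − Pb = 143 − 140 = 3; sellers' price rises by Ps − P* = 145 − 143 = 2.
So consumers capture 3/5 = 0.6 of each unit of subsidy.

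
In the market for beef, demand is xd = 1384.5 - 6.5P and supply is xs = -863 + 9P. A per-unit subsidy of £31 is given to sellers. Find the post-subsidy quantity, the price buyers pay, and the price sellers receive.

Pre-subsidy: 1384.5 - 6.5P = -863 + 9P gives P* = 145, x* = 442.
With the subsidy, sellers receive Ps = Pb + 31 for each unit, where Pb is the price buyers pay.
Supply in terms of Pb becomes xs = -863 + 9(Pb + 31) = -584 + 9Pb. Setting this equal to demand: 1384.5 - 6.5Pb = -584 + 9Pb, so Pb = 127.
Sellers receive Ps = 127 + 31 = 158; x' = 1384.5 − 6.5·127 = 559.

x' = 559; buyers pay £127; sellers receive £158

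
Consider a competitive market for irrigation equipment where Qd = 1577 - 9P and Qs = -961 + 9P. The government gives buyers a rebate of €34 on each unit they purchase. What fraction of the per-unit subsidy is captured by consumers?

Consumer share = 0.5

Pre-subsidy: 1577 - 9P = -961 + 9P gives P* = 141, Q* = 308.
With the rebate, buyers effectively pay Pb = Ps − 34, where Ps is the price sellers receive.
Demand in terms of Ps becomes Qd = 1577 − 9(Ps − 34) = 1883 - 9Ps. Setting this equal to supply: 1883 - 9Ps = -961 + 9Ps, so Ps = 158.
Buyers pay Pb = 158 − 34 = 124; Q' = -961 + 9·158 = 461.
Buyers' price falls by P* − Pb = 141 − 124 = 17; sellers' price rises by Ps − P* = 158 − 141 = 17.
So consumers capture 17/34 = 0.5 of each unit of subsidy.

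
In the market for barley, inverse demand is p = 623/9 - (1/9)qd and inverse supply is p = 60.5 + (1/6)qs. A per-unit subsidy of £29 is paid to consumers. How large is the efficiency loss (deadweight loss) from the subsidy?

Deadweight loss = £1513.8

Pre-subsidy: 623/9 - (1/9)q = 60.5 + (1/6)q gives q* = 31.4 and p* = 986/15.
With the rebate, buyers effectively pay pb = ps − 29, where ps is the price sellers receive.
On the curves, pb = 623/9 - (1/9)q and ps = 60.5 + (1/6)q; the wedge ps − pb = 29 gives 60.5 + (1/6)q − (623/9 - (1/9)q) = 29, so q' = 135.8.
Then pb = 623/9 − (1/9)·135.8 = 812/15 and ps = 60.5 + (1/6)·135.8 = 1247/15.
The subsidy expands output by 135.8 − 31.4 = 104.4 past the efficient level; on those units the gap between marginal cost and willingness to pay runs from 0 up to 29.
DWL = ½ × 29 × 104.4 = 1513.8.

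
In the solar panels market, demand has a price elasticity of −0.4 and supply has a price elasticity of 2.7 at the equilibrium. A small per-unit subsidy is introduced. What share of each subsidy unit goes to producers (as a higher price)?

For a small subsidy around the equilibrium, the benefit split depends on the relative slopes, which at a point are proportional to the elasticities.
Buyer share = εs/(εs + |εd|) = 2.7/(2.7 + 0.4) = 27/31; seller share = |εd|/(εs + |εd|) = 4/31.
So producers capture 4/31 of the subsidy.

Producer share = 4/31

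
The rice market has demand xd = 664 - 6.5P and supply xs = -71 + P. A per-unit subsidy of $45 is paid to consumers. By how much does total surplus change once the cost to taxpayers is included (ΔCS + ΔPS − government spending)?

Net change in total surplus = -$877.5

Pre-subsidy: 664 - 6.5P = -71 + P gives P* = 98, x* = 27.
With the rebate, buyers effectively pay Pb = Ps − 45, where Ps is the price sellers receive.
Demand in terms of Ps becomes xd = 664 − 6.5(Ps − 45) = 956.5 - 6.5Ps. Setting this equal to supply: 956.5 - 6.5Ps = -71 + Ps, so Ps = 137.
Buyers pay Pb = 137 − 45 = 92; x' = -71 + 1·137 = 66.
ΔCS = ½(27 + 66)(98 − 92) = 279; ΔPS = ½(27 + 66)(137 − 98) = 1813.5.
Government spending = 45 × 66 = 2970.
Net change = 279 + 1813.5 − 2970 = -877.5. The loss equals the DWL triangle ½·45·39.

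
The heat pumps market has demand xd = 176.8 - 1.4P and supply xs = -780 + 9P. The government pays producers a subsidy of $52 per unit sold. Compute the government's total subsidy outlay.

Government cost = $5772

Pre-subsidy: 176.8 - 1.4P = -780 + 9P gives P* = 92, x* = 48.
With the subsidy, sellers receive Ps = Pb + 52 for each unit, where Pb is the price buyers pay.
Supply in terms of Pb becomes xs = -780 + 9(Pb + 52) = -312 + 9Pb. Setting this equal to demand: 176.8 - 1.4Pb = -312 + 9Pb, so Pb = 47.
Sellers receive Ps = 47 + 52 = 99; x' = 176.8 − 1.4·47 = 111.
Government outlay = subsidy × quantity = 52 × 111 = 5772.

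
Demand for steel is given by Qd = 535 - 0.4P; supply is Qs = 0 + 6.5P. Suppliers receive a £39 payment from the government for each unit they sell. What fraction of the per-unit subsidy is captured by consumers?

Consumer share = 65/69

Pre-subsidy: 535 - 0.4P = 0 + 6.5P gives P* = 5350/69, Q* = 34775/69.
With the subsidy, sellers receive Ps = Pb + 39 for each unit, where Pb is the price buyers pay.
Supply in terms of Pb becomes Qs = 0 + 6.5(Pb + 39) = 253.5 + 6.5Pb. Setting this equal to demand: 535 - 0.4Pb = 253.5 + 6.5Pb, so Pb = 2815/69.
Sellers receive Ps = 2815/69 + 39 = 5506/69; Q' = 535 − 0.4·(2815/69) = 35789/69.
Buyers' price falls by P* − Pb = 5350/69 − 2815/69 = 845/23; sellers' price rises by Ps − P* = 5506/69 − 5350/69 = 52/23.
So consumers capture (845/23)/39 = 65/69 of each unit of subsidy.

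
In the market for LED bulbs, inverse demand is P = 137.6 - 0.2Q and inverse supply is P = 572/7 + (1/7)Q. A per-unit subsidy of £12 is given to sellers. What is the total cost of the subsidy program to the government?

Pre-subsidy: 137.6 - 0.2Q = 572/7 + (1/7)Q gives Q* = 163 and P* = 105.
With the subsidy, sellers receive Ps = Pb + 12 for each unit, where Pb is the price buyers pay.
On the curves, Pb = 137.6 - 0.2Q and Ps = 572/7 + (1/7)Q; the wedge Ps − Pb = 12 gives 572/7 + (1/7)Q − (137.6 - 0.2Q) = 12, so Q' = 198.
Then Pb = 137.6 − 0.2·198 = 98 and Ps = 572/7 + (1/7)·198 = 110.
Government outlay = subsidy × quantity = 12 × 198 = 2376.

Government cost = £2376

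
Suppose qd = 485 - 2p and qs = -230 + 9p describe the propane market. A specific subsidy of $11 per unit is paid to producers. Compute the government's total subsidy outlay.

Pre-subsidy: 485 - 2p = -230 + 9p gives p* = 65, q* = 355.
With the subsidy, sellers receive ps = pb + 11 for each unit, where pb is the price buyers pay.
Supply in terms of pb becomes qs = -230 + 9(pb + 11) = -131 + 9pb. Setting this equal to demand: 485 - 2pb = -131 + 9pb, so pb = 56.
Sellers receive ps = 56 + 11 = 67; q' = 485 − 2·56 = 373.
Government outlay = subsidy × quantity = 11 × 373 = 4103.

Government cost = $4103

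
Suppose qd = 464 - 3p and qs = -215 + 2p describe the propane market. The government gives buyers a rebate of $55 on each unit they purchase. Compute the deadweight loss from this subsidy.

Pre-subsidy: 464 - 3p = -215 + 2p gives p* = 135.8, q* = 56.6.
With the rebate, buyers effectively pay pb = ps − 55, where ps is the price sellers receive.
Demand in terms of ps becomes qd = 464 − 3(ps − 55) = 629 - 3ps. Setting this equal to supply: 629 - 3ps = -215 + 2ps, so ps = 168.8.
Buyers pay pb = 168.8 − 55 = 113.8; q' = -215 + 2·168.8 = 122.6.
The subsidy expands output by 122.6 − 56.6 = 66 past the efficient level; on those units the gap between marginal cost and willingness to pay runs from 0 up to 55.
DWL = ½ × 55 × 66 = 1815.

Deadweight loss = $1815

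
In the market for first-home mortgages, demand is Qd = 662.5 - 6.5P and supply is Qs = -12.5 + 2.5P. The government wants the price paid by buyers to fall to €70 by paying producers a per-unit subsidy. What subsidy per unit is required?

Required subsidy s = €18 per unit

At a buyer price of 70, quantity demanded is 662.5 − 6.5·70 = 207.5.
Sellers supply 207.5 only when they receive Ps with -12.5 + 2.5·Ps = 207.5, i.e. Ps = 88.
s = Ps − Pb = 88 − 70 = 18.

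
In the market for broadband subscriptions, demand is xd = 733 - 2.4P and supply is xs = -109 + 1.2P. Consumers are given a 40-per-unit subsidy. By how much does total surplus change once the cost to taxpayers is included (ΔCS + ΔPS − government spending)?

Net change in total surplus = -640

Pre-subsidy: 733 - 2.4P = -109 + 1.2P gives P* = 2105/9, x* = 515/3.
With the rebate, buyers effectively pay Pb = Ps − 40, where Ps is the price sellers receive.
Demand in terms of Ps becomes xd = 733 − 2.4(Ps − 40) = 829 - 2.4Ps. Setting this equal to supply: 829 - 2.4Ps = -109 + 1.2Ps, so Ps = 2345/9.
Buyers pay Pb = 2345/9 − 40 = 1985/9; x' = -109 + 1.2·(2345/9) = 611/3.
ΔCS = ½(515/3 + 611/3)(2105/9 − 1985/9) = 22520/9; ΔPS = ½(515/3 + 611/3)(2345/9 − 2105/9) = 45040/9.
Government spending = 40 × 611/3 = 24440/3.
Net change = 22520/9 + 45040/9 − 24440/3 = -640. The loss equals the DWL triangle ½·40·32.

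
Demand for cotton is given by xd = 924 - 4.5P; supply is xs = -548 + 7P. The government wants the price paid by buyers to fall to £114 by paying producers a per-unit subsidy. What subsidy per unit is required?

Required subsidy s = £23 per unit

At a buyer price of 114, quantity demanded is 924 − 4.5·114 = 411.
Sellers supply 411 only when they receive Ps with -548 + 7·Ps = 411, i.e. Ps = 137.
s = Ps − Pb = 137 − 114 = 23.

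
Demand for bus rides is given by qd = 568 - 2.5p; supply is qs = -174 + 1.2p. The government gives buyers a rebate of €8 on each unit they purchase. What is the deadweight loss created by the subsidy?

Pre-subsidy: 568 - 2.5p = -174 + 1.2p gives p* = 7420/37, q* = 2466/37.
With the rebate, buyers effectively pay pb = ps − 8, where ps is the price sellers receive.
Demand in terms of ps becomes qd = 568 − 2.5(ps − 8) = 588 - 2.5ps. Setting this equal to supply: 588 - 2.5ps = -174 + 1.2ps, so ps = 7620/37.
Buyers pay pb = 7620/37 − 8 = 7324/37; q' = -174 + 1.2·(7620/37) = 2706/37.
The subsidy expands output by 2706/37 − 2466/37 = 240/37 past the efficient level; on those units the gap between marginal cost and willingness to pay runs from 0 up to 8.
DWL = ½ × 8 × 240/37 = 960/37.

Deadweight loss = 960/37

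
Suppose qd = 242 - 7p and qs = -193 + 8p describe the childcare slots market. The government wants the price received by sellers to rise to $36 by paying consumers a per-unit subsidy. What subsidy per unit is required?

Required subsidy s = $15 per unit

At a seller price of 36, quantity supplied is -193 + 8·36 = 95.
Buyers absorb 95 only when they pay pb with 242 − 7·pb = 95, i.e. pb = 21.
s = ps − pb = 36 − 21 = 15.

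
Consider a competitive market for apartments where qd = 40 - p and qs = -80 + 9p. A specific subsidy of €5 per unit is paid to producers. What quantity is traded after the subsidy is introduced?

Pre-subsidy: 40 - p = -80 + 9p gives p* = 12, q* = 28.
With the subsidy, sellers receive ps = pb + 5 for each unit, where pb is the price buyers pay.
Supply in terms of pb becomes qs = -80 + 9(pb + 5) = -35 + 9pb. Setting this equal to demand: 40 - pb = -35 + 9pb, so pb = 7.5.
Sellers receive ps = 7.5 + 5 = 12.5; q' = 40 − 1·7.5 = 32.5.

q' = 32.5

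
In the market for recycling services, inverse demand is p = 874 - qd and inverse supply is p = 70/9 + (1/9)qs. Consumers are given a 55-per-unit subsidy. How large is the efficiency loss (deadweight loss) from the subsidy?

Pre-subsidy: 874 - q = 70/9 + (1/9)q gives q* = 779.6 and p* = 94.4.
With the rebate, buyers effectively pay pb = ps − 55, where ps is the price sellers receive.
On the curves, pb = 874 - q and ps = 70/9 + (1/9)q; the wedge ps − pb = 55 gives 70/9 + (1/9)q − (874 - q) = 55, so q' = 829.1.
Then pb = 874 − 1·829.1 = 44.9 and ps = 70/9 + (1/9)·829.1 = 99.9.
The subsidy expands output by 829.1 − 779.6 = 49.5 past the efficient level; on those units the gap between marginal cost and willingness to pay runs from 0 up to 55.
DWL = ½ × 55 × 49.5 = 1361.25.

Deadweight loss = 1361.25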